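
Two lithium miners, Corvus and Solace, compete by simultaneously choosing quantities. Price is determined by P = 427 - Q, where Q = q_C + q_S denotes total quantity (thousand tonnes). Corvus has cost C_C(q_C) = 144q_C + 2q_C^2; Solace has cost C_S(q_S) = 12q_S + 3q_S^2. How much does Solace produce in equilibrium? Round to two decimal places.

46.96

Corvus's profit: π_C = (427 - Q)q_C - (144q_C + 2q_C²). Setting ∂π_C/∂q_C = 0: 283 - 6q_C - (q_S) = 0.
Solace's profit: π_S = (427 - Q)q_S - (12q_S + 3q_S²). Setting ∂π_S/∂q_S = 0: 415 - 8q_S - (q_C) = 0.
Best responses: q_C = (283 - q_S)/6, q_S = (415 - q_C)/8.
Solving the pair: q_C = 1849/47, q_S = 46.9574.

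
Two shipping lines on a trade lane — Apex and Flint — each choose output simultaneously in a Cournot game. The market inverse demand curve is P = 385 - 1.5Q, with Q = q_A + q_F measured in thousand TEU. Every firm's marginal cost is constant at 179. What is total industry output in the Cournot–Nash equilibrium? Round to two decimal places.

91.56

Each firm earns π_i = (385 - 1.5Q)q_i - 179q_i.
Setting ∂π_i/∂q_i = 0 with rivals' quantities fixed: 206 - 3q_i - (3/2)q_j = 0.
With identical firms every q_j equals q_i, so q_j = q_i and 206 = (9/2)q_i, giving q_i = 412/9.
Total output Q = 412/9 + 412/9 = 824/9.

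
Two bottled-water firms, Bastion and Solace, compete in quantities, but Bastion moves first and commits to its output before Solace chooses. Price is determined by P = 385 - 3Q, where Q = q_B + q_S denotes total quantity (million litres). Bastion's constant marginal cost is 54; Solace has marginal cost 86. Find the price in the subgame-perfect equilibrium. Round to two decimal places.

144.75

The follower Solace best-responds to any q_B: π_S = (385 - 3Q)q_S - 86q_S.
Setting the follower's marginal profit to zero, 299 - 3q_B - 6q_S = 0, i.e. q_S = (299 - 3q_B)/6.
Bastion substitutes q_S(q_B) into its own profit: π_B = q_B(385 - 3q_B - (299 - 3q_B)/2) - 54q_B = (471/2 - (3/2)q_B)q_B - 54q_B.
Maximising: ∂π_B/∂q_B = 363/2 - 3q_B = 0, giving q_B = 121/2.
Then q_S = (299 - 3·(121/2))/6 = 235/12.
Total output Q = 961/12, so price P = 385 - 3·(961/12) = 579/4.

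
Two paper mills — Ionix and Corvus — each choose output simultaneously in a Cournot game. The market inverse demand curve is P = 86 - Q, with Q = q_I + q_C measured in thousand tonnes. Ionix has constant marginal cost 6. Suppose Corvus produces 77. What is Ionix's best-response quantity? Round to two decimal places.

With the rival's output fixed at 77, Ionix's profit is π_I = (86 - 77 - q_I)q_I - (6q_I) = (9 - q_I)q_I - (6q_I).
∂π_I/∂q_I = 3 - 2q_I = 0, so q_I = 3/2.

1.50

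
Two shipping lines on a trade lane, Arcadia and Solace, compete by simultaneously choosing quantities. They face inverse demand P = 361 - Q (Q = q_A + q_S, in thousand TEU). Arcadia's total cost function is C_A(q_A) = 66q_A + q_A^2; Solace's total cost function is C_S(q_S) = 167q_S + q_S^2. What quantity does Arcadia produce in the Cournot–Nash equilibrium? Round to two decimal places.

Arcadia's profit: π_A = (361 - Q)q_A - (66q_A + q_A²). Setting ∂π_A/∂q_A = 0: 295 - 4q_A - (q_S) = 0.
Solace's first-order condition: 194 - 4q_S - (q_A) = 0.
Rearranging gives the reaction functions q_A = (295 - q_S)/4 and q_S = (194 - q_A)/4.
Solving the pair: q_A = 986/15, q_S = 481/15.

65.73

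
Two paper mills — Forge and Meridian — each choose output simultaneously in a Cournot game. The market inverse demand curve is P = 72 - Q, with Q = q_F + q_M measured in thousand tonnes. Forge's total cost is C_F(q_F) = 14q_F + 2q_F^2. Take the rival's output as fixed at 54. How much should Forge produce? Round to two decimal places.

With the rival's output fixed at 54, Forge's profit is π_F = (72 - 54 - q_F)q_F - (14q_F + 2q_F²) = (18 - q_F)q_F - (14q_F + 2q_F²).
∂π_F/∂q_F = 4 - 6q_F = 0, so q_F = 2/3.

0.67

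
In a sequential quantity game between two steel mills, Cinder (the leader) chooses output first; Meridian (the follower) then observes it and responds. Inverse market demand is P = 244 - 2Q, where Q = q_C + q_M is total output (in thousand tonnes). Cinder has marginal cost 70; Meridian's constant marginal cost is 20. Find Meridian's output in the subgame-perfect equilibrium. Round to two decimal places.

The follower Meridian best-responds to any q_C: π_M = (244 - 2Q)q_M - 20q_M.
Setting the follower's marginal profit to zero, 224 - 2q_C - 4q_M = 0, i.e. q_M = (224 - 2q_C)/4.
Cinder substitutes q_M(q_C) into its own profit: π_C = q_C(244 - 2q_C - (224 - 2q_C)/2) - 70q_C = (132 - q_C)q_C - 70q_C.
Leader FOC: 62 - 2q_C = 0, so q_C = 31.
Then q_M = (224 - 2·31)/4 = 81/2.

40.50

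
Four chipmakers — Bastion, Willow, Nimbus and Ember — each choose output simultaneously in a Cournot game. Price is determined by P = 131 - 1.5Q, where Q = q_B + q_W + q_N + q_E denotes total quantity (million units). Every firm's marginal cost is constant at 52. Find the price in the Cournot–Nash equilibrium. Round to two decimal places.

Each firm earns π_i = (131 - 1.5Q)q_i - 52q_i.
First-order condition (treating rivals' output as given): 79 - 3q_i - (3/2)·Σ_{j≠i} q_j = 0.
With identical firms every q_j equals q_i, so Σ_{j≠i} q_j = 3q_i and 79 = (15/2)q_i, giving q_i = 158/15.
Total output Q = 632/15, so price P = 131 - (3/2)·(632/15) = 339/5.

67.80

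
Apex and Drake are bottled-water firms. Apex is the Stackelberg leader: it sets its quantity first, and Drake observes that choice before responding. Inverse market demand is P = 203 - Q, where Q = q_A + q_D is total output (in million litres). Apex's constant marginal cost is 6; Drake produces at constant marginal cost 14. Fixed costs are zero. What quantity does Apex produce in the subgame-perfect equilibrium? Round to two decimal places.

102.50

Solve by backward induction. Given q_A, the follower Drake maximises π_D = (203 - q_A - q_D)q_D - 14q_D.
Setting the follower's marginal profit to zero, 189 - q_A - 2q_D = 0, i.e. q_D = (189 - q_A)/2.
The leader anticipates this reaction. Substituting into P = 203 - Q gives P = 217/2 - (1/2)q_A, so π_A = (217/2 - (1/2)q_A)q_A - 6q_A.
Leader FOC: 205/2 - q_A = 0, so q_A = 205/2.
Then q_D = (189 - 205/2)/2 = 173/4.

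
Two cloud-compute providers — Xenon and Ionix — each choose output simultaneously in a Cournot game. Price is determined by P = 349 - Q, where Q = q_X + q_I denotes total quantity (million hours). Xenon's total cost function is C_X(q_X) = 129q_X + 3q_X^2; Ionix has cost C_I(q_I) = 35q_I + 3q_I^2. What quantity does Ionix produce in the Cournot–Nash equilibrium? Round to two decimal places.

36.38

Xenon's profit: π_X = (349 - Q)q_X - (129q_X + 3q_X²). Setting ∂π_X/∂q_X = 0: 220 - 8q_X - (q_I) = 0.
Ionix's first-order condition: 314 - 8q_I - (q_X) = 0.
Best responses: q_X = (220 - q_I)/8, q_I = (314 - q_X)/8.
Solving the pair: q_X = 482/21, q_I = 764/21.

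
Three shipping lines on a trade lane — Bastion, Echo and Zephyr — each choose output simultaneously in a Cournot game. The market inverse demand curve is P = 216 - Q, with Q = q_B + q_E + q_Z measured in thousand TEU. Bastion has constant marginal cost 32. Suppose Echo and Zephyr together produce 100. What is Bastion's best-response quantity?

With rivals' combined output fixed at 100, Bastion's profit is π_B = (216 - 100 - q_B)q_B - (32q_B) = (116 - q_B)q_B - (32q_B).
∂π_B/∂q_B = 84 - 2q_B = 0, so q_B = 42.

42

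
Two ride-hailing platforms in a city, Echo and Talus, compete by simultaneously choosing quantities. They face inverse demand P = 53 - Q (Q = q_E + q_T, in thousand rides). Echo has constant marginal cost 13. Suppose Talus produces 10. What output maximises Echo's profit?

15

With the rival's output fixed at 10, Echo's profit is π_E = (53 - 10 - q_E)q_E - (13q_E) = (43 - q_E)q_E - (13q_E).
∂π_E/∂q_E = 30 - 2q_E = 0, so q_E = 15.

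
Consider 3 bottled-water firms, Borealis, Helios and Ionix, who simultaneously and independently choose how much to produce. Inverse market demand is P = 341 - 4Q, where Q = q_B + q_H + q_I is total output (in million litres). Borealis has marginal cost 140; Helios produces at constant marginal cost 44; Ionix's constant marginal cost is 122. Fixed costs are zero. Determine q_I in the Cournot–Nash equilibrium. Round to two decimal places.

Borealis's profit: π_B = (341 - 4Q)q_B - (140q_B). Setting ∂π_B/∂q_B = 0: 201 - 8q_B - 4(q_H + q_I) = 0.
Helios's profit: π_H = (341 - 4Q)q_H - (44q_H). Setting ∂π_H/∂q_H = 0: 297 - 8q_H - 4(q_B + q_I) = 0.
Ionix's first-order condition: 219 - 8q_I - 4(q_B + q_H) = 0.
Summing all 3 equations gives 717 − 16Q = 0, hence Q = 717/16.
Back-substituting: q_B = (201 − 717/4)/4 = 87/16, q_H = (297 − 717/4)/4 = 471/16, q_I = (219 − 717/4)/4 = 159/16.

9.94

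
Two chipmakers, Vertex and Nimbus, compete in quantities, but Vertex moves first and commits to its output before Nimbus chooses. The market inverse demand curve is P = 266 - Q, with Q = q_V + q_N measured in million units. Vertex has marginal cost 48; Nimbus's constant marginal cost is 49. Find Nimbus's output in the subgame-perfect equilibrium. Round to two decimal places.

53.75

The follower Nimbus best-responds to any q_V: π_N = (266 - Q)q_N - 49q_N.
Follower FOC: 217 - q_V - 2q_N = 0, so q_N(q_V) = (217 - q_V)/2.
The leader anticipates this reaction. Substituting into P = 266 - Q gives P = 315/2 - (1/2)q_V, so π_V = (315/2 - (1/2)q_V)q_V - 48q_V.
Leader FOC: 219/2 - q_V = 0, so q_V = 219/2.
Then q_N = (217 - 219/2)/2 = 215/4.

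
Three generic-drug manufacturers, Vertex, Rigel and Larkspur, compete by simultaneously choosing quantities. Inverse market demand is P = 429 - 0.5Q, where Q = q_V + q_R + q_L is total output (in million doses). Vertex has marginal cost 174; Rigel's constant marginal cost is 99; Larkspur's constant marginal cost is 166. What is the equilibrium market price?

Vertex's profit: π_V = (429 - 0.5Q)q_V - (174q_V). Setting ∂π_V/∂q_V = 0: 255 - q_V - (1/2)(q_R + q_L) = 0.
Rigel's profit: π_R = (429 - 0.5Q)q_R - (99q_R). Setting ∂π_R/∂q_R = 0: 330 - q_R - (1/2)(q_V + q_L) = 0.
Larkspur's profit: π_L = (429 - 0.5Q)q_L - (166q_L). Setting ∂π_L/∂q_L = 0: 263 - q_L - (1/2)(q_V + q_R) = 0.
Summing all 3 equations gives 848 − 2Q = 0, hence Q = 424.
Back-substituting: q_V = (255 − 212)/(1/2) = 86, q_R = (330 − 212)/(1/2) = 236, q_L = (263 − 212)/(1/2) = 102.
Total output Q = 424, so price P = 429 - (1/2)·424 = 217.

217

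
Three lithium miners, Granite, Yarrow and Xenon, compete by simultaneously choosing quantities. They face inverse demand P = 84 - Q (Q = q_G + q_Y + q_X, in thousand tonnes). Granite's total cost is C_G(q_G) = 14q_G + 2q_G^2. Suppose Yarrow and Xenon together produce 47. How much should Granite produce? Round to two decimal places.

With rivals' combined output fixed at 47, Granite's profit is π_G = (84 - 47 - q_G)q_G - (14q_G + 2q_G²) = (37 - q_G)q_G - (14q_G + 2q_G²).
∂π_G/∂q_G = 23 - 6q_G = 0, so q_G = 23/6.

3.83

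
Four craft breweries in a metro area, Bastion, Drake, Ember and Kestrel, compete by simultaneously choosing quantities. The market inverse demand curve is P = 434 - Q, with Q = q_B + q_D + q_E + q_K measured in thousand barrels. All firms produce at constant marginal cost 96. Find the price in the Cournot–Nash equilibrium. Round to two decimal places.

163.60

A representative firm's profit is π_i = q_i(434 - Q) - 96q_i.
First-order condition (treating rivals' output as given): 338 - 2q_i - Σ_{j≠i} q_j = 0.
By symmetry each firm produces the same amount; substituting Σ_{j≠i} q_j = 3q_i yields q_i = 338/5.
Total output Q = 1352/5, so price P = 434 - 1352/5 = 818/5.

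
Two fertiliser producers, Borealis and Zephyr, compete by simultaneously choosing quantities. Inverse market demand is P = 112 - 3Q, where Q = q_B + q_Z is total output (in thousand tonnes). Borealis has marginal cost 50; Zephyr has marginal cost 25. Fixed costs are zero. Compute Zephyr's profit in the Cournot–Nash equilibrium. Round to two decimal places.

Borealis's profit: π_B = (112 - 3Q)q_B - (50q_B). Setting ∂π_B/∂q_B = 0: 62 - 6q_B - 3(q_Z) = 0.
Zephyr's first-order condition: 87 - 6q_Z - 3(q_B) = 0.
So q_B = (62 - 3q_Z)/6 and q_Z = (87 - 3q_B)/6.
Solving the pair: q_B = 37/9, q_Z = 112/9.
Price P = 112 - 3·(149/9) = 187/3.
Zephyr's profit: (187/3 - 25)·(112/9) = 464.5926.

464.59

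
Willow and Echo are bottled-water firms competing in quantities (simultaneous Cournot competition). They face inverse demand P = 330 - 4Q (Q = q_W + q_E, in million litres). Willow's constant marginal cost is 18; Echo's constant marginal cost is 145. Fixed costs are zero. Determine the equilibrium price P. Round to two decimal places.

164.33

Willow's profit: π_W = (330 - 4Q)q_W - (18q_W). Setting ∂π_W/∂q_W = 0: 312 - 8q_W - 4(q_E) = 0.
Echo's first-order condition: 185 - 8q_E - 4(q_W) = 0.
So q_W = (312 - 4q_E)/8 and q_E = (185 - 4q_W)/8.
Solving the pair: q_W = 439/12, q_E = 29/6.
Total output Q = 497/12, so price P = 330 - 4·(497/12) = 493/3.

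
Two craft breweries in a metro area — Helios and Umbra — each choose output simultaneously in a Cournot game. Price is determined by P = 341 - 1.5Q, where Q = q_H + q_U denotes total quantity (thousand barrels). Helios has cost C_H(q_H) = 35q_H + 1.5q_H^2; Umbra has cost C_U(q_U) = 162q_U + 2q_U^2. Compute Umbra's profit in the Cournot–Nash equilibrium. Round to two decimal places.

Helios's profit: π_H = (341 - 1.5Q)q_H - (35q_H + (3/2)q_H²). Setting ∂π_H/∂q_H = 0: 306 - 6q_H - (3/2)(q_U) = 0.
Umbra's profit: π_U = (341 - 1.5Q)q_U - (162q_U + 2q_U²). Setting ∂π_U/∂q_U = 0: 179 - 7q_U - (3/2)(q_H) = 0.
So q_H = (306 - (3/2)q_U)/6 and q_U = (179 - (3/2)q_H)/7.
Substituting one into the other gives q_H = 47.1321 and q_U = 820/53.
Price P = 341 - (3/2)·62.6038 = 247.0943.
Umbra's profit: 247.0943·(820/53) - 162·(820/53) - 2(820/53)² = 837.8070.

837.81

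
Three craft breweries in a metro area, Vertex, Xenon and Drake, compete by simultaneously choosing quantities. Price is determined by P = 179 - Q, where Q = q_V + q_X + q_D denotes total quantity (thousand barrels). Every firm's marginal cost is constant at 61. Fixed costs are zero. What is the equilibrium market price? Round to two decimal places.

Each firm earns π_i = (179 - Q)q_i - 61q_i.
First-order condition (treating rivals' output as given): 118 - 2q_i - Σ_{j≠i} q_j = 0.
By symmetry each firm produces the same amount; substituting Σ_{j≠i} q_j = 2q_i yields q_i = 118/4 = 59/2.
Total output Q = 177/2, so price P = 179 - 177/2 = 181/2.

90.50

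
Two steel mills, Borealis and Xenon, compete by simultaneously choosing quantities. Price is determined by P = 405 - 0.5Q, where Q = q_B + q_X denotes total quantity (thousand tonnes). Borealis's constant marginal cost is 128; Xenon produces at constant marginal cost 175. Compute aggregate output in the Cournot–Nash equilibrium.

338

Borealis's profit: π_B = (405 - 0.5Q)q_B - (128q_B). Setting ∂π_B/∂q_B = 0: 277 - q_B - (1/2)(q_X) = 0.
Xenon's profit: π_X = (405 - 0.5Q)q_X - (175q_X). Setting ∂π_X/∂q_X = 0: 230 - q_X - (1/2)(q_B) = 0.
So q_B = (277 - (1/2)q_X) and q_X = (230 - (1/2)q_B).
Solving the pair: q_B = 216, q_X = 122.
Total output Q = 216 + 122 = 338.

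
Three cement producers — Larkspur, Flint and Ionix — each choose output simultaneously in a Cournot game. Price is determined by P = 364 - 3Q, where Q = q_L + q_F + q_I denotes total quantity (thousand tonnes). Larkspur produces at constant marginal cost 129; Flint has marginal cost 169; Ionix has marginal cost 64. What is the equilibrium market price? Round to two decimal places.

181.50

Larkspur's profit: π_L = (364 - 3Q)q_L - (129q_L). Setting ∂π_L/∂q_L = 0: 235 - 6q_L - 3(q_F + q_I) = 0.
Flint's first-order condition: 195 - 6q_F - 3(q_L + q_I) = 0.
Ionix's profit: π_I = (364 - 3Q)q_I - (64q_I). Setting ∂π_I/∂q_I = 0: 300 - 6q_I - 3(q_L + q_F) = 0.
Summing all 3 equations gives 730 − 12Q = 0, hence Q = 365/6.
Back-substituting: q_L = (235 − 365/2)/3 = 35/2, q_F = (195 − 365/2)/3 = 25/6, q_I = (300 − 365/2)/3 = 235/6.
Total output Q = 365/6, so price P = 364 - 3·(365/6) = 363/2.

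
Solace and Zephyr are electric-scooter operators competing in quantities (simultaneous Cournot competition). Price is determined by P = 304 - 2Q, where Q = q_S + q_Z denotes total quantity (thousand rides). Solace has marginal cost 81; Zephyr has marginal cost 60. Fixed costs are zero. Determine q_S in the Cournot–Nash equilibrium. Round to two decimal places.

Solace's profit: π_S = (304 - 2Q)q_S - (81q_S). Setting ∂π_S/∂q_S = 0: 223 - 4q_S - 2(q_Z) = 0.
Zephyr's first-order condition: 244 - 4q_Z - 2(q_S) = 0.
Rearranging gives the reaction functions q_S = (223 - 2q_Z)/4 and q_Z = (244 - 2q_S)/4.
Substituting one into the other gives q_S = 101/3 and q_Z = 265/6.

33.67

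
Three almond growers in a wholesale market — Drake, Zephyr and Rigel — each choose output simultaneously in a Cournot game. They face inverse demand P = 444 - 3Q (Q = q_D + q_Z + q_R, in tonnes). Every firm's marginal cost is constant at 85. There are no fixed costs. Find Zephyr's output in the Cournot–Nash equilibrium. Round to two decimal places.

29.92

Each firm earns π_i = (444 - 3Q)q_i - 85q_i.
First-order condition (treating rivals' output as given): 359 - 6q_i - 3·Σ_{j≠i} q_j = 0.
With identical firms every q_j equals q_i, so Σ_{j≠i} q_j = 2q_i and 359 = 12q_i, giving q_i = 359/12.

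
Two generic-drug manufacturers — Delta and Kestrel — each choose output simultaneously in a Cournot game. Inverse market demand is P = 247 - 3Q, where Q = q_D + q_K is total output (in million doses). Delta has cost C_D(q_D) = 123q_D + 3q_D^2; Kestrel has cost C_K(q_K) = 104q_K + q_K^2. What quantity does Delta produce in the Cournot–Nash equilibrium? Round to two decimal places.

Delta's profit: π_D = (247 - 3Q)q_D - (123q_D + 3q_D²). Setting ∂π_D/∂q_D = 0: 124 - 12q_D - 3(q_K) = 0.
Kestrel's first-order condition: 143 - 8q_K - 3(q_D) = 0.
Rearranging gives the reaction functions q_D = (124 - 3q_K)/12 and q_K = (143 - 3q_D)/8.
Substituting one into the other gives q_D = 563/87 and q_K = 448/29.

6.47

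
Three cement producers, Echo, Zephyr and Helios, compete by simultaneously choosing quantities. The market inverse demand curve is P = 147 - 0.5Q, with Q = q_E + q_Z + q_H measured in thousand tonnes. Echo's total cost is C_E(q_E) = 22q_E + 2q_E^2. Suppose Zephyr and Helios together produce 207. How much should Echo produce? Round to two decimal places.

4.30

With rivals' combined output fixed at 207, Echo's profit is π_E = (147 - (1/2)·207 - (1/2)q_E)q_E - (22q_E + 2q_E²) = (87/2 - (1/2)q_E)q_E - (22q_E + 2q_E²).
∂π_E/∂q_E = 43/2 - 5q_E = 0, so q_E = 43/10.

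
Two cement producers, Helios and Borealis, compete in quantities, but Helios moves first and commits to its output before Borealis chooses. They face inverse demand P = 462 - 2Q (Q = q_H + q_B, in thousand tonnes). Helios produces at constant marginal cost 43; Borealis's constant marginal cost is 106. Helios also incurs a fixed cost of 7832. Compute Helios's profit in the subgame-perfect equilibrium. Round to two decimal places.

The follower Borealis best-responds to any q_H: π_B = (462 - 2Q)q_B - 106q_B.
Setting the follower's marginal profit to zero, 356 - 2q_H - 4q_B = 0, i.e. q_B = (356 - 2q_H)/4.
Helios substitutes q_B(q_H) into its own profit: π_H = q_H(462 - 2q_H - (356 - 2q_H)/2) - 43q_H = (284 - q_H)q_H - 43q_H.
Leader FOC: 241 - 2q_H = 0, so q_H = 241/2.
Then q_B = (356 - 2·(241/2))/4 = 115/4.
Price P = 462 - 2·(597/4) = 327/2.
Helios's profit: (327/2 - 43)·(241/2) - 7832 = 6688.2500.

6688.25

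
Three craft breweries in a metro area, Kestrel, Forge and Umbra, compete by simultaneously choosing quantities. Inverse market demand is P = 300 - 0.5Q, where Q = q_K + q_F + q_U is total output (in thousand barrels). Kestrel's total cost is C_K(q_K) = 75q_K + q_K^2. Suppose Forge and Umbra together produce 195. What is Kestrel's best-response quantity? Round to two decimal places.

42.50

With rivals' combined output fixed at 195, Kestrel's profit is π_K = (300 - (1/2)·195 - (1/2)q_K)q_K - (75q_K + q_K²) = (405/2 - (1/2)q_K)q_K - (75q_K + q_K²).
∂π_K/∂q_K = 255/2 - 3q_K = 0, so q_K = 85/2.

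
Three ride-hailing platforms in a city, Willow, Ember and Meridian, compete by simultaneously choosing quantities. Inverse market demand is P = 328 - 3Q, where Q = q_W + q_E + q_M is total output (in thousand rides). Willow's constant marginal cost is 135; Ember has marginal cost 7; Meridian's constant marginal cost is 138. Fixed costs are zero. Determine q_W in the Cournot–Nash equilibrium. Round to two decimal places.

Willow's profit: π_W = (328 - 3Q)q_W - (135q_W). Setting ∂π_W/∂q_W = 0: 193 - 6q_W - 3(q_E + q_M) = 0.
Ember's first-order condition: 321 - 6q_E - 3(q_W + q_M) = 0.
Meridian's profit: π_M = (328 - 3Q)q_M - (138q_M). Setting ∂π_M/∂q_M = 0: 190 - 6q_M - 3(q_W + q_E) = 0.
Summing all 3 equations gives 704 − 12Q = 0, hence Q = 176/3.
Back-substituting: q_W = (193 − 176)/3 = 17/3, q_E = (321 − 176)/3 = 145/3, q_M = (190 − 176)/3 = 14/3.

5.67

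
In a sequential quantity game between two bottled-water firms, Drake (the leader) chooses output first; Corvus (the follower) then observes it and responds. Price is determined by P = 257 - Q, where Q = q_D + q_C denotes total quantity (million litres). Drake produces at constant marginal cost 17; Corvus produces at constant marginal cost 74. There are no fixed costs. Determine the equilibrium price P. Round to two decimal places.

91.25

Solve by backward induction. Given q_D, the follower Corvus maximises π_C = (257 - q_D - q_C)q_C - 74q_C.
∂π_C/∂q_C = 183 - q_D - 2q_C = 0 gives the reaction function q_C = (183 - q_D)/2.
Drake substitutes q_C(q_D) into its own profit: π_D = q_D(257 - q_D - (183 - q_D)/2) - 17q_D = (331/2 - (1/2)q_D)q_D - 17q_D.
Maximising: ∂π_D/∂q_D = 297/2 - q_D = 0, giving q_D = 297/2.
Then q_C = (183 - 297/2)/2 = 69/4.
Total output Q = 663/4, so price P = 257 - 663/4 = 365/4.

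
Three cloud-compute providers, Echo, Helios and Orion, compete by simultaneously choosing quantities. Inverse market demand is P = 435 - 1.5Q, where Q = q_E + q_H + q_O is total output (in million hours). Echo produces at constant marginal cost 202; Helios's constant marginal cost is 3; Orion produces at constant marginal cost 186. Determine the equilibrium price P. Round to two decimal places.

Echo's profit: π_E = (435 - 1.5Q)q_E - (202q_E). Setting ∂π_E/∂q_E = 0: 233 - 3q_E - (3/2)(q_H + q_O) = 0.
Helios's profit: π_H = (435 - 1.5Q)q_H - (3q_H). Setting ∂π_H/∂q_H = 0: 432 - 3q_H - (3/2)(q_E + q_O) = 0.
Orion's profit: π_O = (435 - 1.5Q)q_O - (186q_O). Setting ∂π_O/∂q_O = 0: 249 - 3q_O - (3/2)(q_E + q_H) = 0.
Adding the 3 conditions: 914 − 3Q − 3Q = 0, i.e. Q = 457/3.
Back-substituting: q_E = (233 − 457/2)/(3/2) = 3, q_H = (432 − 457/2)/(3/2) = 407/3, q_O = (249 − 457/2)/(3/2) = 41/3.
Total output Q = 457/3, so price P = 435 - (3/2)·(457/3) = 413/2.

206.50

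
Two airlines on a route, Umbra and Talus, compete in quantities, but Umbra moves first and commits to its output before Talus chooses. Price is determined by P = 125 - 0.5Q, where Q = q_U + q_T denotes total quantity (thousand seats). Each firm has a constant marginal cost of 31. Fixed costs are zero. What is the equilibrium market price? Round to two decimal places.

54.50

Solve by backward induction. Given q_U, the follower Talus maximises π_T = (125 - (1/2)q_U - (1/2)q_T)q_T - 31q_T.
Follower FOC: 94 - (1/2)q_U - q_T = 0, so q_T(q_U) = (94 - (1/2)q_U).
The leader anticipates this reaction. Substituting into P = 125 - 0.5Q gives P = 78 - (1/4)q_U, so π_U = (78 - (1/4)q_U)q_U - 31q_U.
Leader FOC: 47 - (1/2)q_U = 0, so q_U = 94.
Then q_T = (94 - (1/2)·94) = 47.
Total output Q = 141, so price P = 125 - (1/2)·141 = 109/2.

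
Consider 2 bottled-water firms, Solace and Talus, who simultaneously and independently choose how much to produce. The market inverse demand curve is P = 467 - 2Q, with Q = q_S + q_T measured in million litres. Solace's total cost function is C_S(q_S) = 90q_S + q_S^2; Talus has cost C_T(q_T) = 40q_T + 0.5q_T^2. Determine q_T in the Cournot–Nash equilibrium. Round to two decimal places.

69.54

Solace's profit: π_S = (467 - 2Q)q_S - (90q_S + q_S²). Setting ∂π_S/∂q_S = 0: 377 - 6q_S - 2(q_T) = 0.
Talus's first-order condition: 427 - 5q_T - 2(q_S) = 0.
So q_S = (377 - 2q_T)/6 and q_T = (427 - 2q_S)/5.
Solving the pair: q_S = 1031/26, q_T = 904/13.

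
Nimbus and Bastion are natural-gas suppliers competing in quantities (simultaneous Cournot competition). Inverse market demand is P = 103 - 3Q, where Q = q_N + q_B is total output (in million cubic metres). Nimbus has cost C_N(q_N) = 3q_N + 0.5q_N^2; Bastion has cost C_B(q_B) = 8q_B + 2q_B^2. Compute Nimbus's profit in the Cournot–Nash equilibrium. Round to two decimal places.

Nimbus's profit: π_N = (103 - 3Q)q_N - (3q_N + (1/2)q_N²). Setting ∂π_N/∂q_N = 0: 100 - 7q_N - 3(q_B) = 0.
Bastion's profit: π_B = (103 - 3Q)q_B - (8q_B + 2q_B²). Setting ∂π_B/∂q_B = 0: 95 - 10q_B - 3(q_N) = 0.
So q_N = (100 - 3q_B)/7 and q_B = (95 - 3q_N)/10.
Solving the pair: q_N = 715/61, q_B = 365/61.
Price P = 103 - 3·(1080/61) = 49.8852.
Nimbus's profit: 49.8852·(715/61) - 3·(715/61) - (1/2)(715/61)² = 480.8620.

480.86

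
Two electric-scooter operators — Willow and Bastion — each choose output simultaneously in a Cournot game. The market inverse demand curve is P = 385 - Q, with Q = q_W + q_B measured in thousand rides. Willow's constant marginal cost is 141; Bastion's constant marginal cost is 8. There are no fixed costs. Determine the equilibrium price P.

178

Willow's profit: π_W = (385 - Q)q_W - (141q_W). Setting ∂π_W/∂q_W = 0: 244 - 2q_W - (q_B) = 0.
Bastion's profit: π_B = (385 - Q)q_B - (8q_B). Setting ∂π_B/∂q_B = 0: 377 - 2q_B - (q_W) = 0.
Best responses: q_W = (244 - q_B)/2, q_B = (377 - q_W)/2.
Substituting one into the other gives q_W = 37 and q_B = 170.
Total output Q = 207, so price P = 385 - 207 = 178.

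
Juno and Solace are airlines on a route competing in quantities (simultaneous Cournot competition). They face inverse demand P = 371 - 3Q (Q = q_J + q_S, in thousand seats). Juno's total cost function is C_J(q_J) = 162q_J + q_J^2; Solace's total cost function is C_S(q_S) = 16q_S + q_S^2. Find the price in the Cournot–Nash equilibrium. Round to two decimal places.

217.18

Juno's profit: π_J = (371 - 3Q)q_J - (162q_J + q_J²). Setting ∂π_J/∂q_J = 0: 209 - 8q_J - 3(q_S) = 0.
Solace's first-order condition: 355 - 8q_S - 3(q_J) = 0.
So q_J = (209 - 3q_S)/8 and q_S = (355 - 3q_J)/8.
Solving the pair: q_J = 607/55, q_S = 40.2364.
Total output Q = 564/11, so price P = 371 - 3·(564/11) = 217.1818.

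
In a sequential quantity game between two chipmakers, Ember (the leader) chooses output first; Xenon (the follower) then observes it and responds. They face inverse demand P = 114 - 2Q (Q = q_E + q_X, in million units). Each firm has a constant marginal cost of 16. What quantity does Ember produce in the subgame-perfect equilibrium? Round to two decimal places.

24.50

Solve by backward induction. Given q_E, the follower Xenon maximises π_X = (114 - 2q_E - 2q_X)q_X - 16q_X.
∂π_X/∂q_X = 98 - 2q_E - 4q_X = 0 gives the reaction function q_X = (98 - 2q_E)/4.
Ember substitutes q_X(q_E) into its own profit: π_E = q_E(114 - 2q_E - (98 - 2q_E)/2) - 16q_E = (65 - q_E)q_E - 16q_E.
Leader FOC: 49 - 2q_E = 0, so q_E = 49/2.
Then q_X = (98 - 2·(49/2))/4 = 49/4.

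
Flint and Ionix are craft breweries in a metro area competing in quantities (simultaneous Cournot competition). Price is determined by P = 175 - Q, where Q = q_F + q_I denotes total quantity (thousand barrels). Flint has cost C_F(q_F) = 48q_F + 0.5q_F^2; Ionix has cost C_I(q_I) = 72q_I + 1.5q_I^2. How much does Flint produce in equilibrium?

38

Flint's profit: π_F = (175 - Q)q_F - (48q_F + (1/2)q_F²). Setting ∂π_F/∂q_F = 0: 127 - 3q_F - (q_I) = 0.
Ionix's profit: π_I = (175 - Q)q_I - (72q_I + (3/2)q_I²). Setting ∂π_I/∂q_I = 0: 103 - 5q_I - (q_F) = 0.
Best responses: q_F = (127 - q_I)/3, q_I = (103 - q_F)/5.
Solving the pair: q_F = 38, q_I = 13.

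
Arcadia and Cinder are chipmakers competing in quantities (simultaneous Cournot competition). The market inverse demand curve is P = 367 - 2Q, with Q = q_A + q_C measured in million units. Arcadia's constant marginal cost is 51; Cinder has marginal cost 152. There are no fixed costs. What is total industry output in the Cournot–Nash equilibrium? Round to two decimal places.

Arcadia's profit: π_A = (367 - 2Q)q_A - (51q_A). Setting ∂π_A/∂q_A = 0: 316 - 4q_A - 2(q_C) = 0.
Cinder's profit: π_C = (367 - 2Q)q_C - (152q_C). Setting ∂π_C/∂q_C = 0: 215 - 4q_C - 2(q_A) = 0.
Rearranging gives the reaction functions q_A = (316 - 2q_C)/4 and q_C = (215 - 2q_A)/4.
Solving the pair: q_A = 139/2, q_C = 19.
Total output Q = 139/2 + 19 = 177/2.

88.50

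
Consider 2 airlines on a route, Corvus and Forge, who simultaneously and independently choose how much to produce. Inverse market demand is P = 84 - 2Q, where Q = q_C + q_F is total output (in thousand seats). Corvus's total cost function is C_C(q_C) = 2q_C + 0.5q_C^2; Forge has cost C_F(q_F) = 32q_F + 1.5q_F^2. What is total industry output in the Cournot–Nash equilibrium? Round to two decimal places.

18.26

Corvus's profit: π_C = (84 - 2Q)q_C - (2q_C + (1/2)q_C²). Setting ∂π_C/∂q_C = 0: 82 - 5q_C - 2(q_F) = 0.
Forge's profit: π_F = (84 - 2Q)q_F - (32q_F + (3/2)q_F²). Setting ∂π_F/∂q_F = 0: 52 - 7q_F - 2(q_C) = 0.
So q_C = (82 - 2q_F)/5 and q_F = (52 - 2q_C)/7.
Substituting one into the other gives q_C = 470/31 and q_F = 96/31.
Total output Q = 470/31 + 96/31 = 566/31.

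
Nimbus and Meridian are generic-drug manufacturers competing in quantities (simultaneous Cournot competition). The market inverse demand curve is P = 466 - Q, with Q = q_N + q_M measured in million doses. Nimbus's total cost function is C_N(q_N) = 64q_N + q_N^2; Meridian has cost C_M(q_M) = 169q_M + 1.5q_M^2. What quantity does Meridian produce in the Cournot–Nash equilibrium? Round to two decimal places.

41.37

Nimbus's profit: π_N = (466 - Q)q_N - (64q_N + q_N²). Setting ∂π_N/∂q_N = 0: 402 - 4q_N - (q_M) = 0.
Meridian's profit: π_M = (466 - Q)q_M - (169q_M + (3/2)q_M²). Setting ∂π_M/∂q_M = 0: 297 - 5q_M - (q_N) = 0.
Rearranging gives the reaction functions q_N = (402 - q_M)/4 and q_M = (297 - q_N)/5.
Substituting one into the other gives q_N = 1713/19 and q_M = 786/19.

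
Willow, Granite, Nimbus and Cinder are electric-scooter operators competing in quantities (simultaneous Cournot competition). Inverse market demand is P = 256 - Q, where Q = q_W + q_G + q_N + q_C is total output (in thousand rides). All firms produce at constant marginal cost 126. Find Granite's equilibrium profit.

Each firm earns π_i = (256 - Q)q_i - 126q_i.
Setting ∂π_i/∂q_i = 0 with rivals' quantities fixed: 130 - 2q_i - Σ_{j≠i} q_j = 0.
By symmetry each firm produces the same amount; substituting Σ_{j≠i} q_j = 3q_i yields q_i = 130/5 = 26.
Price P = 256 - 104 = 152.
Granite's profit: (152 - 126)·26 = 676.

676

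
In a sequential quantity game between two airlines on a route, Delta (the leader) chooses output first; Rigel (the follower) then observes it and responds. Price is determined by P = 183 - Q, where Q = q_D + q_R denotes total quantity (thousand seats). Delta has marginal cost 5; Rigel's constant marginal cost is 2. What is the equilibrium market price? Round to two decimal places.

48.75

The follower Rigel best-responds to any q_D: π_R = (183 - Q)q_R - 2q_R.
∂π_R/∂q_R = 181 - q_D - 2q_R = 0 gives the reaction function q_R = (181 - q_D)/2.
The leader anticipates this reaction. Substituting into P = 183 - Q gives P = 185/2 - (1/2)q_D, so π_D = (185/2 - (1/2)q_D)q_D - 5q_D.
The leader's first-order condition 175/2 - q_D = 0 yields q_D = 175/2.
Then q_R = (181 - 175/2)/2 = 187/4.
Total output Q = 537/4, so price P = 183 - 537/4 = 195/4.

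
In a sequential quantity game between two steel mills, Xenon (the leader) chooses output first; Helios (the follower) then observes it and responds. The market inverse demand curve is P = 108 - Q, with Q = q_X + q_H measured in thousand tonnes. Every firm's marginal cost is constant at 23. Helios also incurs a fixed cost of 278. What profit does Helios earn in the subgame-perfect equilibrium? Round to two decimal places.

173.56

Solve by backward induction. Given q_X, the follower Helios maximises π_H = (108 - q_X - q_H)q_H - 23q_H.
Setting the follower's marginal profit to zero, 85 - q_X - 2q_H = 0, i.e. q_H = (85 - q_X)/2.
The leader anticipates this reaction. Substituting into P = 108 - Q gives P = 131/2 - (1/2)q_X, so π_X = (131/2 - (1/2)q_X)q_X - 23q_X.
The leader's first-order condition 85/2 - q_X = 0 yields q_X = 85/2.
Then q_H = (85 - 85/2)/2 = 85/4.
Price P = 108 - 255/4 = 177/4.
Helios's profit: (177/4 - 23)·(85/4) - 278 = 173.5625.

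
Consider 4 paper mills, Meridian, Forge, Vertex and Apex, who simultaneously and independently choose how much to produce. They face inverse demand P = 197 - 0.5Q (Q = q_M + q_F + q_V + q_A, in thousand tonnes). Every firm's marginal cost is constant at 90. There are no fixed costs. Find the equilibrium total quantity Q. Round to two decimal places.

171.20

Each firm earns π_i = (197 - 0.5Q)q_i - 90q_i.
First-order condition (treating rivals' output as given): 107 - q_i - (1/2)·Σ_{j≠i} q_j = 0.
With identical firms every q_j equals q_i, so Σ_{j≠i} q_j = 3q_i and 107 = (5/2)q_i, giving q_i = 214/5.
Total output Q = 214/5 + 214/5 + 214/5 + 214/5 = 856/5.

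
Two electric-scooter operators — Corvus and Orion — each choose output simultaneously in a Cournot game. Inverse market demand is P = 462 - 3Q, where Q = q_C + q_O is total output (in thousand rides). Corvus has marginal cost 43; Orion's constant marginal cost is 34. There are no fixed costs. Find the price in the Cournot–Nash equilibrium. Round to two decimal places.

179.67

Corvus's profit: π_C = (462 - 3Q)q_C - (43q_C). Setting ∂π_C/∂q_C = 0: 419 - 6q_C - 3(q_O) = 0.
Orion's first-order condition: 428 - 6q_O - 3(q_C) = 0.
Rearranging gives the reaction functions q_C = (419 - 3q_O)/6 and q_O = (428 - 3q_C)/6.
Solving the pair: q_C = 410/9, q_O = 437/9.
Total output Q = 847/9, so price P = 462 - 3·(847/9) = 539/3.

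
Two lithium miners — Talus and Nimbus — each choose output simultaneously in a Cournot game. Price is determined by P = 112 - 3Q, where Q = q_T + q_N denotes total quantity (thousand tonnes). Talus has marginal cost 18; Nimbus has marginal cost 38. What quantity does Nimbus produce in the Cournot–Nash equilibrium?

Talus's profit: π_T = (112 - 3Q)q_T - (18q_T). Setting ∂π_T/∂q_T = 0: 94 - 6q_T - 3(q_N) = 0.
Nimbus's first-order condition: 74 - 6q_N - 3(q_T) = 0.
Best responses: q_T = (94 - 3q_N)/6, q_N = (74 - 3q_T)/6.
Substituting one into the other gives q_T = 38/3 and q_N = 6.

6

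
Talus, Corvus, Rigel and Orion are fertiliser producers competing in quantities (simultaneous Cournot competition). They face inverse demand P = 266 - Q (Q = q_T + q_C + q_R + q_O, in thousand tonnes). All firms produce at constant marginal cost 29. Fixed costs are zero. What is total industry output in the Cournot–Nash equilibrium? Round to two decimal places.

189.60

A representative firm's profit is π_i = q_i(266 - Q) - 29q_i.
First-order condition (treating rivals' output as given): 237 - 2q_i - Σ_{j≠i} q_j = 0.
With identical firms every q_j equals q_i, so Σ_{j≠i} q_j = 3q_i and 237 = 5q_i, giving q_i = 237/5.
Total output Q = 237/5 + 237/5 + 237/5 + 237/5 = 948/5.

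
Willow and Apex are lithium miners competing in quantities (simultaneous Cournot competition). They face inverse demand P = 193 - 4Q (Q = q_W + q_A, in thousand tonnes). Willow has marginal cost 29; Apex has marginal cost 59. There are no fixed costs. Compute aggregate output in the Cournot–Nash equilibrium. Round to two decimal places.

Willow's profit: π_W = (193 - 4Q)q_W - (29q_W). Setting ∂π_W/∂q_W = 0: 164 - 8q_W - 4(q_A) = 0.
Apex's first-order condition: 134 - 8q_A - 4(q_W) = 0.
Best responses: q_W = (164 - 4q_A)/8, q_A = (134 - 4q_W)/8.
Solving the pair: q_W = 97/6, q_A = 26/3.
Total output Q = 97/6 + 26/3 = 149/6.

24.83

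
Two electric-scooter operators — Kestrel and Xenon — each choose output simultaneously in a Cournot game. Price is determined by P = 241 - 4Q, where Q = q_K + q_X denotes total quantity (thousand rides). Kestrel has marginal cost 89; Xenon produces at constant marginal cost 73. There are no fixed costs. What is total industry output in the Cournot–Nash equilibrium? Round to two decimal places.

Kestrel's profit: π_K = (241 - 4Q)q_K - (89q_K). Setting ∂π_K/∂q_K = 0: 152 - 8q_K - 4(q_X) = 0.
Xenon's profit: π_X = (241 - 4Q)q_X - (73q_X). Setting ∂π_X/∂q_X = 0: 168 - 8q_X - 4(q_K) = 0.
So q_K = (152 - 4q_X)/8 and q_X = (168 - 4q_K)/8.
Solving the pair: q_K = 34/3, q_X = 46/3.
Total output Q = 34/3 + 46/3 = 80/3.

26.67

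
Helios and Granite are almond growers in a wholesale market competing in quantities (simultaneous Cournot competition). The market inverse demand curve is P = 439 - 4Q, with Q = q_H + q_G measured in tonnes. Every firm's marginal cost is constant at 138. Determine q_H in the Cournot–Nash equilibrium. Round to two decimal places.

Each firm earns π_i = (439 - 4Q)q_i - 138q_i.
First-order condition (treating rivals' output as given): 301 - 8q_i - 4q_j = 0.
By symmetry each firm produces the same amount; substituting q_j = q_i yields q_i = 301/12.

25.08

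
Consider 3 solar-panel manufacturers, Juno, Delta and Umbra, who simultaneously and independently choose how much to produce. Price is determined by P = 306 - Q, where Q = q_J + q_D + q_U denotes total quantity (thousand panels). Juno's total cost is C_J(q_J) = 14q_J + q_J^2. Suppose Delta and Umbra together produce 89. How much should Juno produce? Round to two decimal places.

50.75

With rivals' combined output fixed at 89, Juno's profit is π_J = (306 - 89 - q_J)q_J - (14q_J + q_J²) = (217 - q_J)q_J - (14q_J + q_J²).
∂π_J/∂q_J = 203 - 4q_J = 0, so q_J = 203/4.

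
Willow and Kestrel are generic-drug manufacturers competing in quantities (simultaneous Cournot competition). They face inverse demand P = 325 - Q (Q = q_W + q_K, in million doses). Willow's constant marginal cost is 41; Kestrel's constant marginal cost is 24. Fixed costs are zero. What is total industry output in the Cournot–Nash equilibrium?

195

Willow's profit: π_W = (325 - Q)q_W - (41q_W). Setting ∂π_W/∂q_W = 0: 284 - 2q_W - (q_K) = 0.
Kestrel's first-order condition: 301 - 2q_K - (q_W) = 0.
Best responses: q_W = (284 - q_K)/2, q_K = (301 - q_W)/2.
Solving the pair: q_W = 89, q_K = 106.
Total output Q = 89 + 106 = 195.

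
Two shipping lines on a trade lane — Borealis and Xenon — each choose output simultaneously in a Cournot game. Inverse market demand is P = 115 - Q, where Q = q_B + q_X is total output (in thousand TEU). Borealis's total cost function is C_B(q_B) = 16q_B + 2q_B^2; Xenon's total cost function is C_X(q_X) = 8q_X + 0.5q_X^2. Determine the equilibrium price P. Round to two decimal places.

Borealis's profit: π_B = (115 - Q)q_B - (16q_B + 2q_B²). Setting ∂π_B/∂q_B = 0: 99 - 6q_B - (q_X) = 0.
Xenon's first-order condition: 107 - 3q_X - (q_B) = 0.
So q_B = (99 - q_X)/6 and q_X = (107 - q_B)/3.
Substituting one into the other gives q_B = 190/17 and q_X = 543/17.
Total output Q = 733/17, so price P = 115 - 733/17 = 1222/17.

71.88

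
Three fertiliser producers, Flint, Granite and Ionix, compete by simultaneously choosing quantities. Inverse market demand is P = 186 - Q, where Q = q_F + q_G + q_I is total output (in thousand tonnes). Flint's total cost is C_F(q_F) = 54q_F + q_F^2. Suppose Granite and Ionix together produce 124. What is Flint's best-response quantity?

With rivals' combined output fixed at 124, Flint's profit is π_F = (186 - 124 - q_F)q_F - (54q_F + q_F²) = (62 - q_F)q_F - (54q_F + q_F²).
∂π_F/∂q_F = 8 - 4q_F = 0, so q_F = 2.

2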